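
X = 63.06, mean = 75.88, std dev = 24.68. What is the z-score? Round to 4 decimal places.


z = (X - mu) / sigma
X - mu = 63.06 - 75.88 = -12.82
z = -12.82 / 24.68 = -641/1234 ≈ -0.519449

-0.5194


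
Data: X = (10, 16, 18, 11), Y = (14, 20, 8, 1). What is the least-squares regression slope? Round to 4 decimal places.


b = sum((xi-xbar)(yi-ybar)) / sum((xi-xbar)^2)
n = 4, xbar = 55/4 = 13.75, ybar = 43/4 = 10.75
Sxy = sum((xi-xbar)(yi-ybar)) = 23.75
Sxx = sum((xi-xbar)^2) = 44.75
b = Sxy / Sxx = 95/179 ≈ 0.530726

0.5307


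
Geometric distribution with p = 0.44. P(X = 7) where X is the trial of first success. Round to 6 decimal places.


P = (1-p)^(k-1) * p
(1-p)^(k-1) = 0.56^6 ≈ 0.03084098
P = 0.03084098 * 0.44 ≈ 0.01357003

0.013570


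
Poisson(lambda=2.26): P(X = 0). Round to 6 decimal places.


P = e^(-lam) * lam^k / k!
e^(-2.26) ≈ 0.1043505
lam^k = 2.26^0 = 1
k! = 0! = 1
P = 0.1043505 * 1 / 1 ≈ 0.104350

0.104350


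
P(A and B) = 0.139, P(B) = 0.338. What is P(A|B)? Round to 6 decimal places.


P(A|B) = P(A and B) / P(B) = 0.139 / 0.338 = 139/338 ≈ 0.41124260

0.411243


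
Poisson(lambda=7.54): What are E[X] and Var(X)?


E[X] = Var(X) = lambda = 7.54

7.54, 7.54


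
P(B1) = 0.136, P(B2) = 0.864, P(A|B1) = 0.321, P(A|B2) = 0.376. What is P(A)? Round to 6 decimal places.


P(A) = P(A|B1)*P(B1) + P(A|B2)*P(B2)
P(A|B1)*P(B1) = 0.321 * 0.136 = 0.043656
P(A|B2)*P(B2) = 0.376 * 0.864 = 0.324864
P(A) = 0.043656 + 0.324864 = 0.36852

0.368520


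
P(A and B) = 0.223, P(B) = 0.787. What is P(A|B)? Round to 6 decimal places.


P(A|B) = P(A and B) / P(B) = 0.223 / 0.787 = 223/787 ≈ 0.28335451

0.283355


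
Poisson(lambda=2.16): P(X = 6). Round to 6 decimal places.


P = e^(-lam) * lam^k / k!
e^(-2.16) ≈ 0.1153251
lam^k = 2.16^6 ≈ 101.559957
k! = 6! = 720
P = 0.1153251 * 101.559957 / 720 ≈ 0.016267

0.016267


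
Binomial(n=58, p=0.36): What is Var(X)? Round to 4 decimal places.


Var = n*p*(1-p) = 58 * 0.36 * 0.64 = 13.3632

13.3632


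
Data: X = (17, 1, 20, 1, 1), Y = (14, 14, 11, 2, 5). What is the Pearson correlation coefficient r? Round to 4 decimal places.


r = sum((xi-xbar)(yi-ybar)) / sqrt(sum((xi-xbar)^2) * sum((yi-ybar)^2))
n = 5, xbar = 40/5 = 8, ybar = 46/5 = 9.2
Sxy = sum((xi-xbar)(yi-ybar)) = 111
Sxx = sum((xi-xbar)^2) = 372
Syy = sum((yi-ybar)^2) = 118.8
sqrt(Sxx*Syy) ≈ 210.222739
r = Sxy / sqrt(Sxx*Syy) = 111 / 210.222739 ≈ 0.528011

0.5280


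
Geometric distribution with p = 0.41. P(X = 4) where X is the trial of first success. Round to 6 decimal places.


P = (1-p)^(k-1) * p
(1-p)^(k-1) = 0.59^3 = 0.205379
P = 0.205379 * 0.41 = 0.08420539

0.084205


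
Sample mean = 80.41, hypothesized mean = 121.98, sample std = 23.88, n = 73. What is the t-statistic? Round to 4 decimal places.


t = (xbar - mu0) / (s/sqrt(n))
xbar - mu0 = 80.41 - 121.98 = -41.57
sqrt(73) ≈ 8.54400375
s/sqrt(n) = 23.88 / 8.54400375 ≈ 2.79494260
t = -41.57 / 2.79494260 ≈ -14.873293

-14.8733


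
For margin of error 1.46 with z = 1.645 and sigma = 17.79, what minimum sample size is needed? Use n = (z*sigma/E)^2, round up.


z*sigma/E = 1.645 * 17.79 / 1.46 ≈ 20.044212
(z*sigma/E)^2 ≈ 401.770448
round up: n = 402

402


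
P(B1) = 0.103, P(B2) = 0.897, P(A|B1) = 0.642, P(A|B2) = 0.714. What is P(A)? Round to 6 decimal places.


P(A) = P(A|B1)*P(B1) + P(A|B2)*P(B2)
P(A|B1)*P(B1) = 0.642 * 0.103 = 0.066126
P(A|B2)*P(B2) = 0.714 * 0.897 = 0.640458
P(A) = 0.066126 + 0.640458 = 0.706584

0.706584


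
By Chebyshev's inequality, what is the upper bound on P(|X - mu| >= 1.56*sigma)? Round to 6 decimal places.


P <= 1/k^2
k^2 = 1.56^2 = 2.4336
1/k^2 = 1 / 2.4336 = 625/1521 ≈ 0.41091387

0.410914


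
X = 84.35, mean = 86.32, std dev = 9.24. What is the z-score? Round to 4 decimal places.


z = (X - mu) / sigma
X - mu = 84.35 - 86.32 = -1.97
z = -1.97 / 9.24 = -197/924 ≈ -0.213203

-0.2132


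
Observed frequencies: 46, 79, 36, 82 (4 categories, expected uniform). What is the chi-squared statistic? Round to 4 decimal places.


chi2 = sum((O-E)^2/E), E = total/4
total = 243, E = 243/4 = 60.75
(46 - 60.75)^2 / 60.75 = 217.5625 / 60.75 = 3481/972 ≈ 3.581276
(79 - 60.75)^2 / 60.75 = 333.0625 / 60.75 = 5329/972 ≈ 5.482510
(36 - 60.75)^2 / 60.75 = 612.5625 / 60.75 = 121/12 ≈ 10.083333
(82 - 60.75)^2 / 60.75 = 451.5625 / 60.75 = 7225/972 ≈ 7.433128
chi2 = 2153/81 ≈ 26.580247

26.5802


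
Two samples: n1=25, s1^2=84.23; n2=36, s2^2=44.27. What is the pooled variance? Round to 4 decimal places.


sp^2 = ((n1-1)*s1^2 + (n2-1)*s2^2)/(n1+n2-2)
(n1-1)*s1^2 = 24 * 84.23 = 2021.52
(n2-1)*s2^2 = 35 * 44.27 = 1549.45
numerator = 2021.52 + 1549.45 = 3570.97
n1+n2-2 = 59
sp^2 = 3570.97 / 59 = 357097/5900 ≈ 60.524915

60.5249


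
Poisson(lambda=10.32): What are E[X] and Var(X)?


E[X] = Var(X) = lambda = 10.32

10.32, 10.32


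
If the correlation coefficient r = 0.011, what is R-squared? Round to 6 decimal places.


R^2 = r^2 = (0.011)^2 = 0.000121

0.000121


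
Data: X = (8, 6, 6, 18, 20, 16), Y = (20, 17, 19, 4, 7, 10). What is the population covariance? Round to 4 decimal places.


Cov = (1/n)*sum((xi-xbar)(yi-ybar))
n = 6, xbar = 74/6 = 37/3 ≈ 12.333333, ybar = 77/6 ≈ 12.833333
sum((xi-xbar)(yi-ybar)) = -605/3 ≈ -201.666667
Cov = -201.666667 / 6 = -605/18 ≈ -33.611111

-33.6111


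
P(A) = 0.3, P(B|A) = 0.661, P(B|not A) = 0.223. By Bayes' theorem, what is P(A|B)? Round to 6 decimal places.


P(A|B) = P(B|A)*P(A) / P(B), P(B) = P(B|A)*P(A) + P(B|not A)*P(not A)
P(B|A)*P(A) = 0.661 * 0.3 = 0.1983
P(B|not A)*P(not A) = 0.223 * 0.7 = 0.1561
P(B) = 0.1983 + 0.1561 = 0.3544
P(A|B) = 0.1983 / 0.3544 = 1983/3544 ≈ 0.55953725

0.559537


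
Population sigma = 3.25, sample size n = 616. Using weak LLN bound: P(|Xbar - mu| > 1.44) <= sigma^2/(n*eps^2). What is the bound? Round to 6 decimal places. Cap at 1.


bound = min(1, sigma^2/(n*eps^2))
sigma^2 = 3.25^2 = 10.5625
n*eps^2 = 616 * 1.44^2 = 616 * 2.0736 = 1277.3376
sigma^2/(n*eps^2) = 10.5625 / 1277.3376 ≈ 0.00826915

0.008269


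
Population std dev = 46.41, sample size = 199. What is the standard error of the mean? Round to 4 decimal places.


SE = sigma / sqrt(n)
sqrt(199) ≈ 14.106736
SE = 46.41 / 14.106736 ≈ 3.289918

3.2899


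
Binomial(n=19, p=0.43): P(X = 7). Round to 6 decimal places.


P = C(n,k) * p^k * (1-p)^(n-k)
C(19,7) = 50388
p^k = 0.43^7 ≈ 0.002718186
(1-p)^(n-k) = 0.57^12 ≈ 0.001176246
P = 50388 * 0.002718186 * 0.001176246 ≈ 0.161103

0.161103


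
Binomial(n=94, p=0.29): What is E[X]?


E[X] = n*p = 94 * 0.29 = 27.26

27.26


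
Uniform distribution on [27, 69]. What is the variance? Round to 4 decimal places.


Var = (b-a)^2 / 12
(b-a)^2 = (69 - 27)^2 = 1764
Var = 1764/12 = 147

147.0000


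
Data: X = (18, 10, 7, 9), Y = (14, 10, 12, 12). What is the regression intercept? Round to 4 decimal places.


a = ybar - b*xbar, where b = sum((xi-xbar)(yi-ybar)) / sum((xi-xbar)^2)
n = 4, xbar = 44/4 = 11, ybar = 48/4 = 12
Sxy = sum((xi-xbar)(yi-ybar)) = 16
Sxx = sum((xi-xbar)^2) = 70
b = Sxy / Sxx = 8/35 ≈ 0.228571
a = 12 - 0.228571 * 11 = 332/35 ≈ 9.485714

9.4857


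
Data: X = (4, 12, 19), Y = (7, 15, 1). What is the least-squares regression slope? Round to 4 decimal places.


b = sum((xi-xbar)(yi-ybar)) / sum((xi-xbar)^2)
n = 3, xbar = 35/3 ≈ 11.666667, ybar = 23/3 ≈ 7.666667
Sxy = sum((xi-xbar)(yi-ybar)) = -124/3 ≈ -41.333333
Sxx = sum((xi-xbar)^2) = 338/3 ≈ 112.666667
b = Sxy / Sxx = -62/169 ≈ -0.366864

-0.3669


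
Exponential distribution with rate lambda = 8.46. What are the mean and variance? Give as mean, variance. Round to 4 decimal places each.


mean = 1/lam, var = 1/lam^2
mean = 1 / 8.46 = 50/423 ≈ 0.118203
lam^2 = 8.46^2 = 71.5716
var = 1 / 71.5716 ≈ 0.013972

0.1182, 0.0140


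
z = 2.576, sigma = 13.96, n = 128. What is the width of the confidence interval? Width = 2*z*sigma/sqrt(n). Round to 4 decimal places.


width = 2*z*sigma/sqrt(n)
2*z*sigma = 2 * 2.576 * 13.96 = 71.92192
sqrt(128) ≈ 11.313708
width = 71.92192 / 11.313708 ≈ 6.357060

6.3571


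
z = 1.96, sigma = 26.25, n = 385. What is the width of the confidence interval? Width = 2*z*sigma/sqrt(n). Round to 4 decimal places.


width = 2*z*sigma/sqrt(n)
2*z*sigma = 2 * 1.96 * 26.25 = 102.9
sqrt(385) ≈ 19.621417
width = 102.9 / 19.621417 ≈ 5.244270

5.2443


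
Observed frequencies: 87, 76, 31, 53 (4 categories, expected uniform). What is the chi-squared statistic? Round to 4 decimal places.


chi2 = sum((O-E)^2/E), E = total/4
total = 247, E = 247/4 = 61.75
(87 - 61.75)^2 / 61.75 = 637.5625 / 61.75 = 10201/988 ≈ 10.324899
(76 - 61.75)^2 / 61.75 = 203.0625 / 61.75 = 171/52 ≈ 3.288462
(31 - 61.75)^2 / 61.75 = 945.5625 / 61.75 = 15129/988 ≈ 15.312753
(53 - 61.75)^2 / 61.75 = 76.5625 / 61.75 = 1225/988 ≈ 1.239879
chi2 = 7451/247 ≈ 30.165992

30.1660


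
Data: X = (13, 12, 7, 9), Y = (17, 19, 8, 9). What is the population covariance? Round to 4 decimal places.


Cov = (1/n)*sum((xi-xbar)(yi-ybar))
n = 4, xbar = 41/4 = 10.25, ybar = 53/4 = 13.25
sum((xi-xbar)(yi-ybar)) = 42.75
Cov = 42.75 / 4 = 10.6875

10.6875


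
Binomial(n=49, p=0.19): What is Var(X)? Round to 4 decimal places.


Var = n*p*(1-p) = 49 * 0.19 * 0.81 = 7.5411

7.5411


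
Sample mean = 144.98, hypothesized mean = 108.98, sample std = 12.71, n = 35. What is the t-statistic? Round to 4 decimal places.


t = (xbar - mu0) / (s/sqrt(n))
xbar - mu0 = 144.98 - 108.98 = 36
sqrt(35) ≈ 5.91607978
s/sqrt(n) = 12.71 / 5.91607978 ≈ 2.14838212
t = 36 / 2.14838212 ≈ 16.756796

16.7568


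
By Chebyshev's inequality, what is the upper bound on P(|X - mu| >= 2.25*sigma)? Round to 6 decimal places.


P <= 1/k^2
k^2 = 2.25^2 = 5.0625
1/k^2 = 1 / 5.0625 = 16/81 ≈ 0.19753086

0.197531


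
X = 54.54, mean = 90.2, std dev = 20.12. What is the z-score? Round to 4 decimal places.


z = (X - mu) / sigma
X - mu = 54.54 - 90.2 = -35.66
z = -35.66 / 20.12 = -1783/1006 ≈ -1.772366

-1.7724


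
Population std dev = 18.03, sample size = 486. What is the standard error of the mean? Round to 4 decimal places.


SE = sigma / sqrt(n)
sqrt(486) ≈ 22.045408
SE = 18.03 / 22.045408 ≈ 0.817857

0.8179


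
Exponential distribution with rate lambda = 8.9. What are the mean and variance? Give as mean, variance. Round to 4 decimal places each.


mean = 1/lam, var = 1/lam^2
mean = 1 / 8.9 = 10/89 ≈ 0.112360
lam^2 = 8.9^2 = 79.21
var = 1 / 79.21 = 100/7921 ≈ 0.012625

0.1124, 0.0126


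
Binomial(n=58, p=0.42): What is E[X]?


E[X] = n*p = 58 * 0.42 = 24.36

24.36


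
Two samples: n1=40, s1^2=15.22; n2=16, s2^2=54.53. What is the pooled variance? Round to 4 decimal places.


sp^2 = ((n1-1)*s1^2 + (n2-1)*s2^2)/(n1+n2-2)
(n1-1)*s1^2 = 39 * 15.22 = 593.58
(n2-1)*s2^2 = 15 * 54.53 = 817.95
numerator = 593.58 + 817.95 = 1411.53
n1+n2-2 = 54
sp^2 = 1411.53 / 54 = 47051/1800 ≈ 26.139444

26.1394


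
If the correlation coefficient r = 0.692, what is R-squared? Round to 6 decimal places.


R^2 = r^2 = (0.692)^2 = 0.478864

0.478864


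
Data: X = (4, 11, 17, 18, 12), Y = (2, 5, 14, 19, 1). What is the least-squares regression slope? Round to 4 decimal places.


b = sum((xi-xbar)(yi-ybar)) / sum((xi-xbar)^2)
n = 5, xbar = 62/5 = 12.4, ybar = 41/5 = 8.2
Sxy = sum((xi-xbar)(yi-ybar)) = 146.6
Sxx = sum((xi-xbar)^2) = 125.2
b = Sxy / Sxx = 733/626 ≈ 1.170927

1.1709


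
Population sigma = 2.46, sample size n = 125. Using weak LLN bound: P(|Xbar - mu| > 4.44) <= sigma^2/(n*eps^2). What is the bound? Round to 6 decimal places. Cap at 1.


bound = min(1, sigma^2/(n*eps^2))
sigma^2 = 2.46^2 = 6.0516
n*eps^2 = 125 * 4.44^2 = 125 * 19.7136 = 2464.2
sigma^2/(n*eps^2) = 6.0516 / 2464.2 ≈ 0.00245581

0.002456


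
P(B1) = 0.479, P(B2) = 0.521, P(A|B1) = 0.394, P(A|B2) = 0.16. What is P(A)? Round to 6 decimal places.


P(A) = P(A|B1)*P(B1) + P(A|B2)*P(B2)
P(A|B1)*P(B1) = 0.394 * 0.479 = 0.188726
P(A|B2)*P(B2) = 0.16 * 0.521 = 0.08336
P(A) = 0.188726 + 0.08336 = 0.272086

0.272086


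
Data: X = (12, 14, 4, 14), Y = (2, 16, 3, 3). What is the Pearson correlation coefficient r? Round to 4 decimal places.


r = sum((xi-xbar)(yi-ybar)) / sqrt(sum((xi-xbar)^2) * sum((yi-ybar)^2))
n = 4, xbar = 44/4 = 11, ybar = 24/4 = 6
Sxy = sum((xi-xbar)(yi-ybar)) = 38
Sxx = sum((xi-xbar)^2) = 68
Syy = sum((yi-ybar)^2) = 134
sqrt(Sxx*Syy) ≈ 95.456797
r = Sxy / sqrt(Sxx*Syy) = 38 / 95.456797 ≈ 0.398086

0.3981


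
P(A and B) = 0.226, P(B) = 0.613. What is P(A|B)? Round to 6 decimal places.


P(A|B) = P(A and B) / P(B) = 0.226 / 0.613 = 226/613 ≈ 0.36867863

0.368679


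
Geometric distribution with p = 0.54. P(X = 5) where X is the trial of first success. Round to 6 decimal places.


P = (1-p)^(k-1) * p
(1-p)^(k-1) = 0.46^4 = 0.04477456
P = 0.04477456 * 0.54 ≈ 0.02417826

0.024178


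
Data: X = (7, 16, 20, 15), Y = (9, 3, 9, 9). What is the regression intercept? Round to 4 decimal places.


a = ybar - b*xbar, where b = sum((xi-xbar)(yi-ybar)) / sum((xi-xbar)^2)
n = 4, xbar = 58/4 = 14.5, ybar = 30/4 = 7.5
Sxy = sum((xi-xbar)(yi-ybar)) = -9
Sxx = sum((xi-xbar)^2) = 89
b = Sxy / Sxx = -9/89 ≈ -0.101124
a = 7.5 - (-0.101124) * 14.5 = 798/89 ≈ 8.966292

8.9663


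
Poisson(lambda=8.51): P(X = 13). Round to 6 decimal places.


P = e^(-lam) * lam^k / k!
e^(-8.51) ≈ 0.0002014438
lam^k = 8.51^13 ≈ 1227677456535.613328
k! = 13! = 6227020800
P = 0.0002014438 * 1227677456535.613328 / 6227020800 ≈ 0.039715

0.039715


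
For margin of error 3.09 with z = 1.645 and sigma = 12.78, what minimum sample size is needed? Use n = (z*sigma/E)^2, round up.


z*sigma/E = 1.645 * 12.78 / 3.09 ≈ 6.803592
(z*sigma/E)^2 ≈ 46.288867
round up: n = 47

47


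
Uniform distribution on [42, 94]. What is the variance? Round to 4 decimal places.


Var = (b-a)^2 / 12
(b-a)^2 = (94 - 42)^2 = 2704
Var = 2704/12 ≈ 225.333333

225.3333


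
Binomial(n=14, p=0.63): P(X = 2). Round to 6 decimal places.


P = C(n,k) * p^k * (1-p)^(n-k)
C(14,2) = 91
p^k = 0.63^2 = 0.3969
(1-p)^(n-k) = 0.37^12 ≈ 0.000006582952
P = 91 * 0.3969 * 0.000006582952 ≈ 0.000238

0.000238


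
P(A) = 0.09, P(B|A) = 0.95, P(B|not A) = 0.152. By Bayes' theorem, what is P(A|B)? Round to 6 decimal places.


P(A|B) = P(B|A)*P(A) / P(B), P(B) = P(B|A)*P(A) + P(B|not A)*P(not A)
P(B|A)*P(A) = 0.95 * 0.09 = 0.0855
P(B|not A)*P(not A) = 0.152 * 0.91 = 0.13832
P(B) = 0.0855 + 0.13832 = 0.22382
P(A|B) = 0.0855 / 0.22382 = 225/589 ≈ 0.38200340

0.382003


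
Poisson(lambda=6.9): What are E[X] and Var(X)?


E[X] = Var(X) = lambda = 6.9

6.9, 6.9


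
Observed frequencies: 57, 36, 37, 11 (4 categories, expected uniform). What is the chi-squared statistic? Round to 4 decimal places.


chi2 = sum((O-E)^2/E), E = total/4
total = 141, E = 141/4 = 35.25
(57 - 35.25)^2 / 35.25 = 473.0625 / 35.25 = 2523/188 ≈ 13.420213
(36 - 35.25)^2 / 35.25 = 0.5625 / 35.25 = 3/188 ≈ 0.015957
(37 - 35.25)^2 / 35.25 = 3.0625 / 35.25 = 49/564 ≈ 0.086879
(11 - 35.25)^2 / 35.25 = 588.0625 / 35.25 = 9409/564 ≈ 16.682624
chi2 = 4259/141 ≈ 30.205674

30.2057


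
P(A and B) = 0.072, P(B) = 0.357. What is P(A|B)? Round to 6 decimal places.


P(A|B) = P(A and B) / P(B) = 0.072 / 0.357 = 24/119 ≈ 0.20168067

0.201681


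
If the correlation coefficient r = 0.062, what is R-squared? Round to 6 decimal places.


R^2 = r^2 = (0.062)^2 = 0.003844

0.003844


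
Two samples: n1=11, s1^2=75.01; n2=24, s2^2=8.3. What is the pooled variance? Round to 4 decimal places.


sp^2 = ((n1-1)*s1^2 + (n2-1)*s2^2)/(n1+n2-2)
(n1-1)*s1^2 = 10 * 75.01 = 750.1
(n2-1)*s2^2 = 23 * 8.3 = 190.9
numerator = 750.1 + 190.9 = 941
n1+n2-2 = 33
sp^2 = 941 / 33 = 941/33 ≈ 28.515152

28.5152


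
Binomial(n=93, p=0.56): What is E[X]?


E[X] = n*p = 93 * 0.56 = 52.08

52.08


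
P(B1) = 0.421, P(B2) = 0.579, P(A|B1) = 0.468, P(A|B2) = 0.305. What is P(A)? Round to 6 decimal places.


P(A) = P(A|B1)*P(B1) + P(A|B2)*P(B2)
P(A|B1)*P(B1) = 0.468 * 0.421 = 0.197028
P(A|B2)*P(B2) = 0.305 * 0.579 = 0.176595
P(A) = 0.197028 + 0.176595 = 0.373623

0.373623


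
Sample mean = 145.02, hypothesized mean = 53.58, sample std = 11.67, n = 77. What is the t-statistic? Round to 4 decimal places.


t = (xbar - mu0) / (s/sqrt(n))
xbar - mu0 = 145.02 - 53.58 = 91.44
sqrt(77) ≈ 8.77496439
s/sqrt(n) = 11.67 / 8.77496439 ≈ 1.32991993
t = 91.44 / 1.32991993 ≈ 68.756019

68.7560


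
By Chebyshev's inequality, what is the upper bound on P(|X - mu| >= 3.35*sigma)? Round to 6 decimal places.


P <= 1/k^2
k^2 = 3.35^2 = 11.2225
1/k^2 = 1 / 11.2225 = 400/4489 ≈ 0.08910671

0.089107


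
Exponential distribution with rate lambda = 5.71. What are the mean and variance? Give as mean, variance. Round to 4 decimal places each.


mean = 1/lam, var = 1/lam^2
mean = 1 / 5.71 = 100/571 ≈ 0.175131
lam^2 = 5.71^2 = 32.6041
var = 1 / 32.6041 ≈ 0.030671

0.1751, 0.0307


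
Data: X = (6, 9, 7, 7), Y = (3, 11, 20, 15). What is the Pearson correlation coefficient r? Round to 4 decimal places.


r = sum((xi-xbar)(yi-ybar)) / sqrt(sum((xi-xbar)^2) * sum((yi-ybar)^2))
n = 4, xbar = 29/4 = 7.25, ybar = 49/4 = 12.25
Sxy = sum((xi-xbar)(yi-ybar)) = 6.75
Sxx = sum((xi-xbar)^2) = 4.75
Syy = sum((yi-ybar)^2) = 154.75
sqrt(Sxx*Syy) ≈ 27.112036
r = Sxy / sqrt(Sxx*Syy) = 6.75 / 27.112036 ≈ 0.248967

0.2490


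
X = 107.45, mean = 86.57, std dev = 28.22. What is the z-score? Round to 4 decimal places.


z = (X - mu) / sigma
X - mu = 107.45 - 86.57 = 20.88
z = 20.88 / 28.22 = 1044/1411 ≈ 0.739901

0.7399


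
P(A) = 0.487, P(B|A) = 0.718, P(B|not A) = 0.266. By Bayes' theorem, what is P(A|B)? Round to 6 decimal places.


P(A|B) = P(B|A)*P(A) / P(B), P(B) = P(B|A)*P(A) + P(B|not A)*P(not A)
P(B|A)*P(A) = 0.718 * 0.487 = 0.349666
P(B|not A)*P(not A) = 0.266 * 0.513 = 0.136458
P(B) = 0.349666 + 0.136458 = 0.486124
P(A|B) = 0.349666 / 0.486124 ≈ 0.71929384

0.719294


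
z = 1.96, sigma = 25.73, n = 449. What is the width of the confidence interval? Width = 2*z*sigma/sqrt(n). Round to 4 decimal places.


width = 2*z*sigma/sqrt(n)
2*z*sigma = 2 * 1.96 * 25.73 = 100.8616
sqrt(449) ≈ 21.189620
width = 100.8616 / 21.189620 ≈ 4.759953

4.7600


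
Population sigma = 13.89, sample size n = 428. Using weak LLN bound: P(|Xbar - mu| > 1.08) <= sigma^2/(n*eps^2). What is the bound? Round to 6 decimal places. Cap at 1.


bound = min(1, sigma^2/(n*eps^2))
sigma^2 = 13.89^2 = 192.9321
n*eps^2 = 428 * 1.08^2 = 428 * 1.1664 = 499.2192
sigma^2/(n*eps^2) = 192.9321 / 499.2192 ≈ 0.38646771

0.386468


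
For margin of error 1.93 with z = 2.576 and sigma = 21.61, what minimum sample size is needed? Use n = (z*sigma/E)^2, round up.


z*sigma/E = 2.576 * 21.61 / 1.93 ≈ 28.843192
(z*sigma/E)^2 ≈ 831.929708
round up: n = 832

832


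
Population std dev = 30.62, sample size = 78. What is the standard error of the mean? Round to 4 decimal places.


SE = sigma / sqrt(n)
sqrt(78) ≈ 8.831761
SE = 30.62 / 8.831761 ≈ 3.467032

3.4670


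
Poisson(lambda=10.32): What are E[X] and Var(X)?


E[X] = Var(X) = lambda = 10.32

10.32, 10.32


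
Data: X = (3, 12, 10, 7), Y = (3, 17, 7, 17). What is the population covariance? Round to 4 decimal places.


Cov = (1/n)*sum((xi-xbar)(yi-ybar))
n = 4, xbar = 32/4 = 8, ybar = 44/4 = 11
sum((xi-xbar)(yi-ybar)) = 50
Cov = 50 / 4 = 12.5

12.5000


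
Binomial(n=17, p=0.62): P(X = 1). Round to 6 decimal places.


P = C(n,k) * p^k * (1-p)^(n-k)
C(17,1) = 17
p^k = 0.62^1 = 0.62
(1-p)^(n-k) = 0.38^16 ≈ 0.0000001890330
P = 17 * 0.62 * 0.0000001890330 ≈ 0.000002

0.000002


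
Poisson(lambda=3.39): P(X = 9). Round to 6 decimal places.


P = e^(-lam) * lam^k / k!
e^(-3.39) ≈ 0.03370868
lam^k = 3.39^9 ≈ 59128.557465
k! = 9! = 362880
P = 0.03370868 * 59128.557465 / 362880 ≈ 0.005493

0.005493


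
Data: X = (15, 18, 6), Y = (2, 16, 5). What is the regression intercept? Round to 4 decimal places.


a = ybar - b*xbar, where b = sum((xi-xbar)(yi-ybar)) / sum((xi-xbar)^2)
n = 3, xbar = 39/3 = 13, ybar = 23/3 ≈ 7.666667
Sxy = sum((xi-xbar)(yi-ybar)) = 49
Sxx = sum((xi-xbar)^2) = 78
b = Sxy / Sxx = 49/78 ≈ 0.628205
a = 7.666667 - 0.628205 * 13 = -0.5

-0.5000


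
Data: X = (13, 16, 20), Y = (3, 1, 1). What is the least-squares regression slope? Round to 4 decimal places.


b = sum((xi-xbar)(yi-ybar)) / sum((xi-xbar)^2)
n = 3, xbar = 49/3 ≈ 16.333333, ybar = 5/3 ≈ 1.666667
Sxy = sum((xi-xbar)(yi-ybar)) = -20/3 ≈ -6.666667
Sxx = sum((xi-xbar)^2) = 74/3 ≈ 24.666667
b = Sxy / Sxx = -10/37 ≈ -0.270270

-0.2703


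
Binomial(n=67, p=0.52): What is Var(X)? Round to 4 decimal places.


Var = n*p*(1-p) = 67 * 0.52 * 0.48 = 16.7232

16.7232


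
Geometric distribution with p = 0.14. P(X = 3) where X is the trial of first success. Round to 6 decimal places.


P = (1-p)^(k-1) * p
(1-p)^(k-1) = 0.86^2 = 0.7396
P = 0.7396 * 0.14 = 0.103544

0.103544


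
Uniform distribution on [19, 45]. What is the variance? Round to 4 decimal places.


Var = (b-a)^2 / 12
(b-a)^2 = (45 - 19)^2 = 676
Var = 676/12 ≈ 56.333333

56.3333


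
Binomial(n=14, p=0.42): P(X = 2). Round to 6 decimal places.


P = C(n,k) * p^k * (1-p)^(n-k)
C(14,2) = 91
p^k = 0.42^2 = 0.1764
(1-p)^(n-k) = 0.58^12 ≈ 0.001449225
P = 91 * 0.1764 * 0.001449225 ≈ 0.023264

0.023264


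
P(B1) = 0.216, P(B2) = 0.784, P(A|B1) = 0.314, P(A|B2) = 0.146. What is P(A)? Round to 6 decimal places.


P(A) = P(A|B1)*P(B1) + P(A|B2)*P(B2)
P(A|B1)*P(B1) = 0.314 * 0.216 = 0.067824
P(A|B2)*P(B2) = 0.146 * 0.784 = 0.114464
P(A) = 0.067824 + 0.114464 = 0.182288

0.182288


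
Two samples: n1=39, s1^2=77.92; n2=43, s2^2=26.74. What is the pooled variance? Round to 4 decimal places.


sp^2 = ((n1-1)*s1^2 + (n2-1)*s2^2)/(n1+n2-2)
(n1-1)*s1^2 = 38 * 77.92 = 2960.96
(n2-1)*s2^2 = 42 * 26.74 = 1123.08
numerator = 2960.96 + 1123.08 = 4084.04
n1+n2-2 = 80
sp^2 = 4084.04 / 80 = 51.0505

51.0505


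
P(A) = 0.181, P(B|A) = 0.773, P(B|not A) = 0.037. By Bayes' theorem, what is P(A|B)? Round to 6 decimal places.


P(A|B) = P(B|A)*P(A) / P(B), P(B) = P(B|A)*P(A) + P(B|not A)*P(not A)
P(B|A)*P(A) = 0.773 * 0.181 = 0.139913
P(B|not A)*P(not A) = 0.037 * 0.819 = 0.030303
P(B) = 0.139913 + 0.030303 = 0.170216
P(A|B) = 0.139913 / 0.170216 ≈ 0.82197326

0.821973


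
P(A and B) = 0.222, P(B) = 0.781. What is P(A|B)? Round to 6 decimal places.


P(A|B) = P(A and B) / P(B) = 0.222 / 0.781 = 222/781 ≈ 0.28425096

0.284251


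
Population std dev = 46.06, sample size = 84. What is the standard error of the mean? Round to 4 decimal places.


SE = sigma / sqrt(n)
sqrt(84) ≈ 9.165151
SE = 46.06 / 9.165151 ≈ 5.025558

5.0256


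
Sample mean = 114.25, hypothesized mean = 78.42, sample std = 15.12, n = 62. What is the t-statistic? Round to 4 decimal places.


t = (xbar - mu0) / (s/sqrt(n))
xbar - mu0 = 114.25 - 78.42 = 35.83
sqrt(62) ≈ 7.87400787
s/sqrt(n) = 15.12 / 7.87400787 ≈ 1.92024192
t = 35.83 / 1.92024192 ≈ 18.659107

18.6591


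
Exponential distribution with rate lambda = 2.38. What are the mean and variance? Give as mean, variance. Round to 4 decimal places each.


mean = 1/lam, var = 1/lam^2
mean = 1 / 2.38 = 50/119 ≈ 0.420168
lam^2 = 2.38^2 = 5.6644
var = 1 / 5.6644 ≈ 0.176541

0.4202, 0.1765


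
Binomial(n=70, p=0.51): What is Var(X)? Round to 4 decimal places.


Var = n*p*(1-p) = 70 * 0.51 * 0.49 = 17.493

17.4930


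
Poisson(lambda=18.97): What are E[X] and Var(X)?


E[X] = Var(X) = lambda = 18.97

18.97, 18.97


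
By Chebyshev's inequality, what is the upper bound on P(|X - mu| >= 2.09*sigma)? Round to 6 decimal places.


P <= 1/k^2
k^2 = 2.09^2 = 4.3681
1/k^2 = 1 / 4.3681 ≈ 0.22893249

0.228932


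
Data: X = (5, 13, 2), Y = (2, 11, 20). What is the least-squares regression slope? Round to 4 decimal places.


b = sum((xi-xbar)(yi-ybar)) / sum((xi-xbar)^2)
n = 3, xbar = 20/3 ≈ 6.666667, ybar = 33/3 = 11
Sxy = sum((xi-xbar)(yi-ybar)) = -27
Sxx = sum((xi-xbar)^2) = 194/3 ≈ 64.666667
b = Sxy / Sxx = -81/194 ≈ -0.417526

-0.4175


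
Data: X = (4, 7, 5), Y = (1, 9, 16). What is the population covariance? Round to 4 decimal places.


Cov = (1/n)*sum((xi-xbar)(yi-ybar))
n = 3, xbar = 16/3 ≈ 5.333333, ybar = 26/3 ≈ 8.666667
sum((xi-xbar)(yi-ybar)) = 25/3 ≈ 8.333333
Cov = 8.333333 / 3 = 25/9 ≈ 2.777778

2.7778


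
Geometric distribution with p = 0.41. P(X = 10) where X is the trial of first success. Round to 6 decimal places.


P = (1-p)^(k-1) * p
(1-p)^(k-1) = 0.59^9 ≈ 0.008662996
P = 0.008662996 * 0.41 ≈ 0.003551828

0.003552


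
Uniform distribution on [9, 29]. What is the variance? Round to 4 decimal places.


Var = (b-a)^2 / 12
(b-a)^2 = (29 - 9)^2 = 400
Var = 400/12 ≈ 33.333333

33.3333


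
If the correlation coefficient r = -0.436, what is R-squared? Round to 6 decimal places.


R^2 = r^2 = (-0.436)^2 = 0.190096

0.190096


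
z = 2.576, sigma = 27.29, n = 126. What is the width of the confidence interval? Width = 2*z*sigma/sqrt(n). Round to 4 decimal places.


width = 2*z*sigma/sqrt(n)
2*z*sigma = 2 * 2.576 * 27.29 = 140.59808
sqrt(126) ≈ 11.224972
width = 140.59808 / 11.224972 ≈ 12.525472

12.5255


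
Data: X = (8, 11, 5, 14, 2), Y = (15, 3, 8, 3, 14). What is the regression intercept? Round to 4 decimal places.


a = ybar - b*xbar, where b = sum((xi-xbar)(yi-ybar)) / sum((xi-xbar)^2)
n = 5, xbar = 40/5 = 8, ybar = 43/5 = 8.6
Sxy = sum((xi-xbar)(yi-ybar)) = -81
Sxx = sum((xi-xbar)^2) = 90
b = Sxy / Sxx = -0.9
a = 8.6 - (-0.9) * 8 = 15.8

15.8000


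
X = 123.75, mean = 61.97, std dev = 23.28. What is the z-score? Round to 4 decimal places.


z = (X - mu) / sigma
X - mu = 123.75 - 61.97 = 61.78
z = 61.78 / 23.28 = 3089/1164 ≈ 2.653780

2.6538


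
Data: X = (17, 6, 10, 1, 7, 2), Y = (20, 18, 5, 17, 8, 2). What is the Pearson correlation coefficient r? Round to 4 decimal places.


r = sum((xi-xbar)(yi-ybar)) / sqrt(sum((xi-xbar)^2) * sum((yi-ybar)^2))
n = 6, xbar = 43/6 ≈ 7.166667, ybar = 70/6 = 35/3 ≈ 11.666667
Sxy = sum((xi-xbar)(yi-ybar)) = 220/3 ≈ 73.333333
Sxx = sum((xi-xbar)^2) = 1025/6 ≈ 170.833333
Syy = sum((yi-ybar)^2) = 868/3 ≈ 289.333333
sqrt(Sxx*Syy) ≈ 222.323588
r = Sxy / sqrt(Sxx*Syy) = 73.333333 / 222.323588 ≈ 0.329850

0.3298


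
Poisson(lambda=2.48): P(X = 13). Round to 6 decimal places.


P = e^(-lam) * lam^k / k!
e^(-2.48) ≈ 0.08374323
lam^k = 2.48^13 ≈ 134236.880379
k! = 13! = 6227020800
P = 0.08374323 * 134236.880379 / 6227020800 ≈ 0.000002

0.000002


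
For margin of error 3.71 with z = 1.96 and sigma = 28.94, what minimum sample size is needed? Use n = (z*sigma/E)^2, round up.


z*sigma/E = 1.96 * 28.94 / 3.71 = 20258/1325 ≈ 15.289057
(z*sigma/E)^2 ≈ 233.755252
round up: n = 234

234


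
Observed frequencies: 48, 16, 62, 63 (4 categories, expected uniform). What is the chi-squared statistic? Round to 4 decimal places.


chi2 = sum((O-E)^2/E), E = total/4
total = 189, E = 189/4 = 47.25
(48 - 47.25)^2 / 47.25 = 0.5625 / 47.25 = 1/84 ≈ 0.011905
(16 - 47.25)^2 / 47.25 = 976.5625 / 47.25 = 15625/756 ≈ 20.667989
(62 - 47.25)^2 / 47.25 = 217.5625 / 47.25 = 3481/756 ≈ 4.604497
(63 - 47.25)^2 / 47.25 = 248.0625 / 47.25 = 5.25
chi2 = 5771/189 ≈ 30.534392

30.5344


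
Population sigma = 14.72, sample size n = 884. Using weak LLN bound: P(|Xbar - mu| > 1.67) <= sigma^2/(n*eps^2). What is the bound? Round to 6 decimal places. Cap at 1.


bound = min(1, sigma^2/(n*eps^2))
sigma^2 = 14.72^2 = 216.6784
n*eps^2 = 884 * 1.67^2 = 884 * 2.7889 = 2465.3876
sigma^2/(n*eps^2) = 216.6784 / 2465.3876 ≈ 0.08788817

0.087888


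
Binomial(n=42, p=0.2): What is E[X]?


E[X] = n*p = 42 * 0.2 = 8.4

8.4


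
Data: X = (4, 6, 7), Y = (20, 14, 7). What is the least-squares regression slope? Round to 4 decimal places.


b = sum((xi-xbar)(yi-ybar)) / sum((xi-xbar)^2)
n = 3, xbar = 17/3 ≈ 5.666667, ybar = 41/3 ≈ 13.666667
Sxy = sum((xi-xbar)(yi-ybar)) = -58/3 ≈ -19.333333
Sxx = sum((xi-xbar)^2) = 14/3 ≈ 4.666667
b = Sxy / Sxx = -29/7 ≈ -4.142857

-4.1429


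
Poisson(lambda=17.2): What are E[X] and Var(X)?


E[X] = Var(X) = lambda = 17.2

17.2, 17.2


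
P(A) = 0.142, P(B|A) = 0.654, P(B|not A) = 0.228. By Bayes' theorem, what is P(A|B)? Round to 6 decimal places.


P(A|B) = P(B|A)*P(A) / P(B), P(B) = P(B|A)*P(A) + P(B|not A)*P(not A)
P(B|A)*P(A) = 0.654 * 0.142 = 0.092868
P(B|not A)*P(not A) = 0.228 * 0.858 = 0.195624
P(B) = 0.092868 + 0.195624 = 0.288492
P(A|B) = 0.092868 / 0.288492 ≈ 0.32190841

0.321908


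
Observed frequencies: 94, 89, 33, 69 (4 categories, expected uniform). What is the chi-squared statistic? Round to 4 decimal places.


chi2 = sum((O-E)^2/E), E = total/4
total = 285, E = 285/4 = 71.25
(94 - 71.25)^2 / 71.25 = 517.5625 / 71.25 = 8281/1140 ≈ 7.264035
(89 - 71.25)^2 / 71.25 = 315.0625 / 71.25 = 5041/1140 ≈ 4.421930
(33 - 71.25)^2 / 71.25 = 1463.0625 / 71.25 = 7803/380 ≈ 20.534211
(69 - 71.25)^2 / 71.25 = 5.0625 / 71.25 = 27/380 ≈ 0.071053
chi2 = 9203/285 ≈ 32.291228

32.2912


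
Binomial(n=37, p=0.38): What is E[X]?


E[X] = n*p = 37 * 0.38 = 14.06

14.06


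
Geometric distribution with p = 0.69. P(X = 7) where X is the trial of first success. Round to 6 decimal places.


P = (1-p)^(k-1) * p
(1-p)^(k-1) = 0.31^6 ≈ 0.0008875037
P = 0.0008875037 * 0.69 ≈ 0.0006123775

0.000612


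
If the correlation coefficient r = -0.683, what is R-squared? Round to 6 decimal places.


R^2 = r^2 = (-0.683)^2 = 0.466489

0.466489


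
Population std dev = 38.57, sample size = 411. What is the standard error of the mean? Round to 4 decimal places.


SE = sigma / sqrt(n)
sqrt(411) ≈ 20.273135
SE = 38.57 / 20.273135 ≈ 1.902518

1.9025


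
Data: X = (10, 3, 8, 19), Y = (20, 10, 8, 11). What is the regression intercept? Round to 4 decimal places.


a = ybar - b*xbar, where b = sum((xi-xbar)(yi-ybar)) / sum((xi-xbar)^2)
n = 4, xbar = 40/4 = 10, ybar = 49/4 = 12.25
Sxy = sum((xi-xbar)(yi-ybar)) = 13
Sxx = sum((xi-xbar)^2) = 134
b = Sxy / Sxx = 13/134 ≈ 0.097015
a = 12.25 - 0.097015 * 10 = 3023/268 ≈ 11.279851

11.2799


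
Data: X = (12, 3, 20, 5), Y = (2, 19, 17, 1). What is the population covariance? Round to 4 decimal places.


Cov = (1/n)*sum((xi-xbar)(yi-ybar))
n = 4, xbar = 40/4 = 10, ybar = 39/4 = 9.75
sum((xi-xbar)(yi-ybar)) = 36
Cov = 36 / 4 = 9

9.0000


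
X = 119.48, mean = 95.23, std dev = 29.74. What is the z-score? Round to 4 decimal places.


z = (X - mu) / sigma
X - mu = 119.48 - 95.23 = 24.25
z = 24.25 / 29.74 = 2425/2974 ≈ 0.815400

0.8154


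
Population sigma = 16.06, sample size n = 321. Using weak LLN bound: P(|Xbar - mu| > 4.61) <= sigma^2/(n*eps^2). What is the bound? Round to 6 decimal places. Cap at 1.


bound = min(1, sigma^2/(n*eps^2))
sigma^2 = 16.06^2 = 257.9236
n*eps^2 = 321 * 4.61^2 = 321 * 21.2521 = 6821.9241
sigma^2/(n*eps^2) = 257.9236 / 6821.9241 ≈ 0.03780804

0.037808


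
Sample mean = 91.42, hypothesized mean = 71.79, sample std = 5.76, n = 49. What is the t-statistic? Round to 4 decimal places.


t = (xbar - mu0) / (s/sqrt(n))
xbar - mu0 = 91.42 - 71.79 = 19.63
sqrt(49) = 7
s/sqrt(n) = 5.76 / 7 = 144/175 ≈ 0.82285714
t = 19.63 / 0.82285714 = 13741/576 ≈ 23.855903

23.8559


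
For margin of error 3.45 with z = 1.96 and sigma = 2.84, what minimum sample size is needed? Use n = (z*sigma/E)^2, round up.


z*sigma/E = 1.96 * 2.84 / 3.45 = 13916/8625 ≈ 1.613449
(z*sigma/E)^2 ≈ 2.603219
round up: n = 3

3


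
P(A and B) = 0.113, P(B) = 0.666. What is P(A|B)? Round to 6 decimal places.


P(A|B) = P(A and B) / P(B) = 0.113 / 0.666 = 113/666 ≈ 0.16966967

0.169670


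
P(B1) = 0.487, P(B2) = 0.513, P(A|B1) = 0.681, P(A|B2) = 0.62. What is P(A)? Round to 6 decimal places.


P(A) = P(A|B1)*P(B1) + P(A|B2)*P(B2)
P(A|B1)*P(B1) = 0.681 * 0.487 = 0.331647
P(A|B2)*P(B2) = 0.62 * 0.513 = 0.31806
P(A) = 0.331647 + 0.31806 = 0.649707

0.649707


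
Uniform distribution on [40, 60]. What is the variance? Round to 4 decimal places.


Var = (b-a)^2 / 12
(b-a)^2 = (60 - 40)^2 = 400
Var = 400/12 ≈ 33.333333

33.3333


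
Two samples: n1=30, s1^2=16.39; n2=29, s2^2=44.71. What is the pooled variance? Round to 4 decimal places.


sp^2 = ((n1-1)*s1^2 + (n2-1)*s2^2)/(n1+n2-2)
(n1-1)*s1^2 = 29 * 16.39 = 475.31
(n2-1)*s2^2 = 28 * 44.71 = 1251.88
numerator = 475.31 + 1251.88 = 1727.19
n1+n2-2 = 57
sp^2 = 1727.19 / 57 = 57573/1900 ≈ 30.301579

30.3016


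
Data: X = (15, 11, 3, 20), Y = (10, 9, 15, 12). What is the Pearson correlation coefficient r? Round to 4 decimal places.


r = sum((xi-xbar)(yi-ybar)) / sqrt(sum((xi-xbar)^2) * sum((yi-ybar)^2))
n = 4, xbar = 49/4 = 12.25, ybar = 46/4 = 11.5
Sxy = sum((xi-xbar)(yi-ybar)) = -29.5
Sxx = sum((xi-xbar)^2) = 154.75
Syy = sum((yi-ybar)^2) = 21
sqrt(Sxx*Syy) ≈ 57.006579
r = Sxy / sqrt(Sxx*Syy) = -29.5 / 57.006579 ≈ -0.517484

-0.5175


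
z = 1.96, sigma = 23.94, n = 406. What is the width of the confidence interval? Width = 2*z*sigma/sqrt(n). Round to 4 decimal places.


width = 2*z*sigma/sqrt(n)
2*z*sigma = 2 * 1.96 * 23.94 = 93.8448
sqrt(406) ≈ 20.149442
width = 93.8448 / 20.149442 ≈ 4.657439

4.6574


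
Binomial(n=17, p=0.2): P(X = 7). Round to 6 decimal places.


P = C(n,k) * p^k * (1-p)^(n-k)
C(17,7) = 19448
p^k = 0.2^7 = 0.0000128
(1-p)^(n-k) = 0.8^10 ≈ 0.1073742
P = 19448 * 0.0000128 * 0.1073742 ≈ 0.026729

0.026729


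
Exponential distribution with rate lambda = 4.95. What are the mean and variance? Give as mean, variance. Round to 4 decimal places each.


mean = 1/lam, var = 1/lam^2
mean = 1 / 4.95 = 20/99 ≈ 0.202020
lam^2 = 4.95^2 = 24.5025
var = 1 / 24.5025 = 400/9801 ≈ 0.040812

0.2020, 0.0408


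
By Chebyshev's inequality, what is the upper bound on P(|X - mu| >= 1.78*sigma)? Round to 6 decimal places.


P <= 1/k^2
k^2 = 1.78^2 = 3.1684
1/k^2 = 1 / 3.1684 = 2500/7921 ≈ 0.31561672

0.315617


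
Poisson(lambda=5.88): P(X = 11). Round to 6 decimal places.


P = e^(-lam) * lam^k / k!
e^(-5.88) ≈ 0.002794785
lam^k = 5.88^11 ≈ 290502976.698929
k! = 11! = 39916800
P = 0.002794785 * 290502976.698929 / 39916800 ≈ 0.020340

0.020340


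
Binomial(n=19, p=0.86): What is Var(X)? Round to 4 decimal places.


Var = n*p*(1-p) = 19 * 0.86 * 0.14 = 2.2876

2.2876


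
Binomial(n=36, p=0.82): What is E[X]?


E[X] = n*p = 36 * 0.82 = 29.52

29.52


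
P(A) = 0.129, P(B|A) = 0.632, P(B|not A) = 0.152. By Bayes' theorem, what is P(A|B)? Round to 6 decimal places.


P(A|B) = P(B|A)*P(A) / P(B), P(B) = P(B|A)*P(A) + P(B|not A)*P(not A)
P(B|A)*P(A) = 0.632 * 0.129 = 0.081528
P(B|not A)*P(not A) = 0.152 * 0.871 = 0.132392
P(B) = 0.081528 + 0.132392 = 0.21392
P(A|B) = 0.081528 / 0.21392 ≈ 0.38111444

0.381114


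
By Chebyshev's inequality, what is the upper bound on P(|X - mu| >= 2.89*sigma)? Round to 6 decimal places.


P <= 1/k^2
k^2 = 2.89^2 = 8.3521
1/k^2 = 1 / 8.3521 ≈ 0.11973037

0.119730


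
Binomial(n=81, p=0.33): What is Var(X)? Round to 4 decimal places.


Var = n*p*(1-p) = 81 * 0.33 * 0.67 = 17.9091

17.9091


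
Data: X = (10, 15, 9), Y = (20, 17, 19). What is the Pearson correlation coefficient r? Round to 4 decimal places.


r = sum((xi-xbar)(yi-ybar)) / sqrt(sum((xi-xbar)^2) * sum((yi-ybar)^2))
n = 3, xbar = 34/3 ≈ 11.333333, ybar = 56/3 ≈ 18.666667
Sxy = sum((xi-xbar)(yi-ybar)) = -26/3 ≈ -8.666667
Sxx = sum((xi-xbar)^2) = 62/3 ≈ 20.666667
Syy = sum((yi-ybar)^2) = 14/3 ≈ 4.666667
sqrt(Sxx*Syy) ≈ 9.820613
r = Sxy / sqrt(Sxx*Syy) = -8.666667 / 9.820613 ≈ -0.882498

-0.8825


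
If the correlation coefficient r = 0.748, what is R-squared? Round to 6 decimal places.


R^2 = r^2 = (0.748)^2 = 0.559504

0.559504


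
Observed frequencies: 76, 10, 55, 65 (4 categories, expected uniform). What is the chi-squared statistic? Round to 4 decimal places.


chi2 = sum((O-E)^2/E), E = total/4
total = 206, E = 206/4 = 51.5
(76 - 51.5)^2 / 51.5 = 600.25 / 51.5 = 2401/206 ≈ 11.655340
(10 - 51.5)^2 / 51.5 = 1722.25 / 51.5 = 6889/206 ≈ 33.441748
(55 - 51.5)^2 / 51.5 = 12.25 / 51.5 = 49/206 ≈ 0.237864
(65 - 51.5)^2 / 51.5 = 182.25 / 51.5 = 729/206 ≈ 3.538835
chi2 = 5034/103 ≈ 48.873786

48.8738


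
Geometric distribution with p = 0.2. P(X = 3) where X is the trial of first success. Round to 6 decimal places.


P = (1-p)^(k-1) * p
(1-p)^(k-1) = 0.8^2 = 0.64
P = 0.64 * 0.2 = 0.128

0.128000


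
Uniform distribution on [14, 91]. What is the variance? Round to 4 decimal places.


Var = (b-a)^2 / 12
(b-a)^2 = (91 - 14)^2 = 5929
Var = 5929/12 ≈ 494.083333

494.0833


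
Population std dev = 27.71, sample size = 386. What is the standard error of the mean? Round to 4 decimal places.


SE = sigma / sqrt(n)
sqrt(386) ≈ 19.646883
SE = 27.71 / 19.646883 ≈ 1.410402

1.4104


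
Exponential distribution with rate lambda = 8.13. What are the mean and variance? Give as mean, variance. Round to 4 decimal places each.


mean = 1/lam, var = 1/lam^2
mean = 1 / 8.13 = 100/813 ≈ 0.123001
lam^2 = 8.13^2 = 66.0969
var = 1 / 66.0969 ≈ 0.015129

0.1230, 0.0151


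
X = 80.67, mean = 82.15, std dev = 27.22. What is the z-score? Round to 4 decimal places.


z = (X - mu) / sigma
X - mu = 80.67 - 82.15 = -1.48
z = -1.48 / 27.22 = -74/1361 ≈ -0.054372

-0.0544


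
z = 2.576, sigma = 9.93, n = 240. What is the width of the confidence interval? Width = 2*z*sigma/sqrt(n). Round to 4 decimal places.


width = 2*z*sigma/sqrt(n)
2*z*sigma = 2 * 2.576 * 9.93 = 51.15936
sqrt(240) ≈ 15.491933
width = 51.15936 / 15.491933 ≈ 3.302322

3.3023


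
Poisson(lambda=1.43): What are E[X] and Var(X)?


E[X] = Var(X) = lambda = 1.43

1.43, 1.43


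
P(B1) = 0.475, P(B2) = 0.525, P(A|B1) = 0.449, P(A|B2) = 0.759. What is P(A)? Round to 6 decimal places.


P(A) = P(A|B1)*P(B1) + P(A|B2)*P(B2)
P(A|B1)*P(B1) = 0.449 * 0.475 = 0.213275
P(A|B2)*P(B2) = 0.759 * 0.525 = 0.398475
P(A) = 0.213275 + 0.398475 = 0.61175

0.611750


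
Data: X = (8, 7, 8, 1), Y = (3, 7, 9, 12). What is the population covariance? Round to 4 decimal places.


Cov = (1/n)*sum((xi-xbar)(yi-ybar))
n = 4, xbar = 24/4 = 6, ybar = 31/4 = 7.75
sum((xi-xbar)(yi-ybar)) = -29
Cov = -29 / 4 = -7.25

-7.2500


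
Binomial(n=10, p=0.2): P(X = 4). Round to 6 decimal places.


P = C(n,k) * p^k * (1-p)^(n-k)
C(10,4) = 210
p^k = 0.2^4 = 0.0016
(1-p)^(n-k) = 0.8^6 = 0.262144
P = 210 * 0.0016 * 0.262144 ≈ 0.088080

0.088080


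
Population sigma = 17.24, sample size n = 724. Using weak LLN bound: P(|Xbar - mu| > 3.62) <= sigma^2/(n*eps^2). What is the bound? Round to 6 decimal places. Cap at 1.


bound = min(1, sigma^2/(n*eps^2))
sigma^2 = 17.24^2 = 297.2176
n*eps^2 = 724 * 3.62^2 = 724 * 13.1044 = 9487.5856
sigma^2/(n*eps^2) = 297.2176 / 9487.5856 ≈ 0.03132700

0.031327


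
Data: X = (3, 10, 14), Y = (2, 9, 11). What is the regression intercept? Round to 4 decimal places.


a = ybar - b*xbar, where b = sum((xi-xbar)(yi-ybar)) / sum((xi-xbar)^2)
n = 3, xbar = 27/3 = 9, ybar = 22/3 ≈ 7.333333
Sxy = sum((xi-xbar)(yi-ybar)) = 52
Sxx = sum((xi-xbar)^2) = 62
b = Sxy / Sxx = 26/31 ≈ 0.838710
a = 7.333333 - 0.838710 * 9 = -20/93 ≈ -0.215054

-0.2151


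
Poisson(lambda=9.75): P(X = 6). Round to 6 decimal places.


P = e^(-lam) * lam^k / k!
e^(-9.75) ≈ 0.00005829466
lam^k = 9.75^6 ≈ 859068.301025
k! = 6! = 720
P = 0.00005829466 * 859068.301025 / 720 ≈ 0.069554

0.069554
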